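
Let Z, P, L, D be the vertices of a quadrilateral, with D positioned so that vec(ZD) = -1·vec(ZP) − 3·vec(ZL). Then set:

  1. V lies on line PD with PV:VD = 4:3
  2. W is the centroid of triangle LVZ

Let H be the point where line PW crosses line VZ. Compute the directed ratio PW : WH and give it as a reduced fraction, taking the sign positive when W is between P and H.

PW:WH = -37

Set Z = (0, 0), P = (1, 0), L = (0, 1), D = (-1, -3); any affine frame gives the same invariant.
1. V lies on line PD with PV:VD = 4:3 ⇒ V = (-1/7, -12/7)
2. W is the centroid of triangle LVZ ⇒ W = (-1/21, -5/21)
line PW meets VZ at H = (-5/259, -60/259)
W = P + t·(H−P) with t = 37/36, so PW:WH = 37/36:-1/36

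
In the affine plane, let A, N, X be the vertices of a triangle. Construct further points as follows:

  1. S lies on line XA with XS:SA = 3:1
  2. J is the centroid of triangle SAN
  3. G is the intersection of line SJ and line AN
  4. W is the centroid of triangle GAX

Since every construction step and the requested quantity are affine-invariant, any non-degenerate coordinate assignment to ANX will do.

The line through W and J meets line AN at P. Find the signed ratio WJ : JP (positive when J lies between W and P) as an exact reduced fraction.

Choose coordinates A = (0, 0), N = (1, 0), X = (0, 1).
1. S lies on line XA with XS:SA = 3:1 ⇒ S = (0, 1/4)
2. J is the centroid of triangle SAN ⇒ J = (1/3, 1/12)
3. G is the intersection of line SJ and line AN ⇒ G = (1/2, 0)
4. W is the centroid of triangle GAX ⇒ W = (1/6, 1/3)
line WJ meets AN at P = (7/18, 0)
J = W + t·(P−W) with t = 3/4, so WJ:JP = 3/4:1/4

WJ:JP = 3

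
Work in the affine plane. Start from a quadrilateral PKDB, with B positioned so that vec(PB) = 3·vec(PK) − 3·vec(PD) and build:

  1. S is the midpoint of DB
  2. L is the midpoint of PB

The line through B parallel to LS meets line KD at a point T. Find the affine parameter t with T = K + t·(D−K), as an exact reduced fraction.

t = -2

Choose coordinates P = (0, 0), K = (1, 0), D = (0, 1), B = (3, -3).
1. S is the midpoint of DB ⇒ S = (3/2, -1)
2. L is the midpoint of PB ⇒ L = (3/2, -3/2)
through B parallel to LS: direction (0, 1/2); meets KD at T = (3, -2)
T = K + t·(D−K) with t = -2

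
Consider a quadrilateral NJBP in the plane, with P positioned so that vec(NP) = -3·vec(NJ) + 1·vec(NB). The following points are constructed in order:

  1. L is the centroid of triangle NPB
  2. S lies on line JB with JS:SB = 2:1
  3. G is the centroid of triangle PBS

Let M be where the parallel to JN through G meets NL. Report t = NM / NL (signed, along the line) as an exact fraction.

Assign N = (0, 0), J = (1, 0), B = (0, 1), P = (-3, 1) — the answer is frame-independent, so this choice is without loss of generality.
1. L is the centroid of triangle NPB ⇒ L = (-1, 2/3)
2. S lies on line JB with JS:SB = 2:1 ⇒ S = (1/3, 2/3)
3. G is the centroid of triangle PBS ⇒ G = (-8/9, 8/9)
through G parallel to JN: direction (-1, 0); meets NL at M = (-4/3, 8/9)
M = N + t·(L−N) with t = 4/3

t = 4/3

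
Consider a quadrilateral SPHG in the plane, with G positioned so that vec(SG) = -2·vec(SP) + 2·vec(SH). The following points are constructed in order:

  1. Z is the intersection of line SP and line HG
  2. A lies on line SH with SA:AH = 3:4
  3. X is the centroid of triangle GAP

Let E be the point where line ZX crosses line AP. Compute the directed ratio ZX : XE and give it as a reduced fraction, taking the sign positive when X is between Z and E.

ZX:XE = 4/5

Set S = (0, 0), P = (1, 0), H = (0, 1), G = (-2, 2); any affine frame gives the same invariant.
1. Z is the intersection of line SP and line HG ⇒ Z = (2, 0)
2. A lies on line SH with SA:AH = 3:4 ⇒ A = (0, 3/7)
3. X is the centroid of triangle GAP ⇒ X = (-1/3, 17/21)
line ZX meets AP at E = (-13/4, 51/28)
X = Z + t·(E−Z) with t = 4/9, so ZX:XE = 4/9:5/9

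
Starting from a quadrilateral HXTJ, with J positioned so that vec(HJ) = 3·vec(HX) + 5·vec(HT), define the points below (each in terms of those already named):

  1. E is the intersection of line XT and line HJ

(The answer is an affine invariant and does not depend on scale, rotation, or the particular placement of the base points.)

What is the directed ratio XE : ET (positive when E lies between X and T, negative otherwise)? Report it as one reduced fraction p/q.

XE:ET = 5/3

Work in coordinates with H = (0, 0), X = (1, 0), T = (0, 1), J = (3, 5).
1. E is the intersection of line XT and line HJ ⇒ E = (3/8, 5/8)
E = X + t·(T−X) with t = 5/8, so XE:ET = t:(1−t) = 5/8:3/8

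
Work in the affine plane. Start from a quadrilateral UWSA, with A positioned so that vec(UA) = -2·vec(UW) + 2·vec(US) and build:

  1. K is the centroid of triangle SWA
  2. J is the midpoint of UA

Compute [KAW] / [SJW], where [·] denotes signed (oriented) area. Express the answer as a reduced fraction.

[KAW]:[SJW] = 1/3

Work in coordinates with U = (0, 0), W = (1, 0), S = (0, 1), A = (-2, 2).
1. K is the centroid of triangle SWA ⇒ K = (-1/3, 1)
2. J is the midpoint of UA ⇒ J = (-1, 1)
2·[KAW] = 1/3, 2·[SJW] = 1
[KAW]:[SJW] = 1/3:1 = 1/3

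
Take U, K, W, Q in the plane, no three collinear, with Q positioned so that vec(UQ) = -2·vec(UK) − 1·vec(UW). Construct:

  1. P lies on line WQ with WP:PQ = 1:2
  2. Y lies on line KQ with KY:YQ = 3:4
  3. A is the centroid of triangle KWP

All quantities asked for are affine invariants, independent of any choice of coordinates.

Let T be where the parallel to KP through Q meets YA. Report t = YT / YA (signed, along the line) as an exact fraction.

Set U = (0, 0), K = (1, 0), W = (0, 1), Q = (-2, -1); any affine frame gives the same invariant.
1. P lies on line WQ with WP:PQ = 1:2 ⇒ P = (-2/3, 1/3)
2. Y lies on line KQ with KY:YQ = 3:4 ⇒ Y = (-2/7, -3/7)
3. A is the centroid of triangle KWP ⇒ A = (1/9, 4/9)
through Q parallel to KP: direction (-5/3, 1/3); meets YA at T = (-2/3, -19/15)
T = Y + t·(A−Y) with t = -24/25

t = -24/25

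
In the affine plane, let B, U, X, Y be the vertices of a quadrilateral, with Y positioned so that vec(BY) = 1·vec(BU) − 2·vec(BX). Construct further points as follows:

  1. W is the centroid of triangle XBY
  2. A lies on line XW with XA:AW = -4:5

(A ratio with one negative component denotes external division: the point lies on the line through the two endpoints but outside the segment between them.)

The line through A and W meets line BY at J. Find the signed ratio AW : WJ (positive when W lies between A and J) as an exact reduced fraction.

AW:WJ = 10

Work in coordinates with B = (0, 0), U = (1, 0), X = (0, 1), Y = (1, -2).
1. W is the centroid of triangle XBY ⇒ W = (1/3, -1/3)
2. A lies on line XW with XA:AW = -4:5 ⇒ A = (-4/3, 19/3)
line AW meets BY at J = (1/2, -1)
W = A + t·(J−A) with t = 10/11, so AW:WJ = 10/11:1/11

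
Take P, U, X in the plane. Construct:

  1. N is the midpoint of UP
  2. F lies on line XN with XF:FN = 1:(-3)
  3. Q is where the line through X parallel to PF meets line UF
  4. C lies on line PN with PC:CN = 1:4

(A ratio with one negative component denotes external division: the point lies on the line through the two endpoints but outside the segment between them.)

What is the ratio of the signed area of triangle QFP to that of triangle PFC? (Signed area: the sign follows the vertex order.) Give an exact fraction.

Set P = (0, 0), U = (1, 0), X = (0, 1); any affine frame gives the same invariant.
1. N is the midpoint of UP ⇒ N = (1/2, 0)
2. F lies on line XN with XF:FN = 1:(-3) ⇒ F = (-1/4, 3/2)
3. Q is where the line through X parallel to PF meets line UF ⇒ Q = (-1/24, 5/4)
4. C lies on line PN with PC:CN = 1:4 ⇒ C = (1/10, 0)
2·[QFP] = 1/4, 2·[PFC] = -3/20
[QFP]:[PFC] = 1/4:-3/20 = -5/3

[QFP]:[PFC] = -5/3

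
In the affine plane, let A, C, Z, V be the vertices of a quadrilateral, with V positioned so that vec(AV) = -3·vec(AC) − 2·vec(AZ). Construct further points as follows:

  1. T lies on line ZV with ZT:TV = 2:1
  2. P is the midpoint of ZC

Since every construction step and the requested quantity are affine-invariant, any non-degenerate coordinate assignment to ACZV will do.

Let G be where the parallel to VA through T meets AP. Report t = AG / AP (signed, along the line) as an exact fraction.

t = 2

Choose coordinates A = (0, 0), C = (1, 0), Z = (0, 1), V = (-3, -2).
1. T lies on line ZV with ZT:TV = 2:1 ⇒ T = (-2, -1)
2. P is the midpoint of ZC ⇒ P = (1/2, 1/2)
through T parallel to VA: direction (3, 2); meets AP at G = (1, 1)
G = A + t·(P−A) with t = 2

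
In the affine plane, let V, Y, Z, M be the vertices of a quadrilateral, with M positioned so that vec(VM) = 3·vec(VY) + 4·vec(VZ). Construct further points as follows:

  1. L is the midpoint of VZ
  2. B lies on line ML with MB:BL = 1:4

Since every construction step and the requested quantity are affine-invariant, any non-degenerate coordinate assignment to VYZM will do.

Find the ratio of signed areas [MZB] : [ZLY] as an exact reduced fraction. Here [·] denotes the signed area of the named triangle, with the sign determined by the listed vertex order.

Assign V = (0, 0), Y = (1, 0), Z = (0, 1), M = (3, 4) — the answer is frame-independent, so this choice is without loss of generality.
1. L is the midpoint of VZ ⇒ L = (0, 1/2)
2. B lies on line ML with MB:BL = 1:4 ⇒ B = (12/5, 33/10)
2·[MZB] = 3/10, 2·[ZLY] = 1/2
[MZB]:[ZLY] = 3/10:1/2 = 3/5

[MZB]:[ZLY] = 3/5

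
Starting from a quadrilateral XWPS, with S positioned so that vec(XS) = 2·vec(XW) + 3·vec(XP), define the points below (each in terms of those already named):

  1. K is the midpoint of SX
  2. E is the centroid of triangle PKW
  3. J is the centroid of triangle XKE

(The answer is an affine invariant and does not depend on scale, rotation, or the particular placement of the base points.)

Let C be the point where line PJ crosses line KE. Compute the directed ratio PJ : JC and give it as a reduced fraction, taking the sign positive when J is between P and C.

Choose coordinates X = (0, 0), W = (1, 0), P = (0, 1), S = (2, 3).
1. K is the midpoint of SX ⇒ K = (1, 3/2)
2. E is the centroid of triangle PKW ⇒ E = (2/3, 5/6)
3. J is the centroid of triangle XKE ⇒ J = (5/9, 7/9)
line PJ meets KE at C = (5/8, 3/4)
J = P + t·(C−P) with t = 8/9, so PJ:JC = 8/9:1/9

PJ:JC = 8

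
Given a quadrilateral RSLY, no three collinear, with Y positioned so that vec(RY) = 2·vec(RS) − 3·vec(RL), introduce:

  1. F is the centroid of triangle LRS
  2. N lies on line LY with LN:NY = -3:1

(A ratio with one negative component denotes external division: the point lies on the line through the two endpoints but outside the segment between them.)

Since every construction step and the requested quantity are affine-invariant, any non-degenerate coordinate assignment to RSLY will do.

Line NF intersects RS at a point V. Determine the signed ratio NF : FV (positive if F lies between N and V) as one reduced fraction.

NF:FV = -16

Set R = (0, 0), S = (1, 0), L = (0, 1), Y = (2, -3); any affine frame gives the same invariant.
1. F is the centroid of triangle LRS ⇒ F = (1/3, 1/3)
2. N lies on line LY with LN:NY = -3:1 ⇒ N = (3, -5)
line NF meets RS at V = (1/2, 0)
F = N + t·(V−N) with t = 16/15, so NF:FV = 16/15:-1/15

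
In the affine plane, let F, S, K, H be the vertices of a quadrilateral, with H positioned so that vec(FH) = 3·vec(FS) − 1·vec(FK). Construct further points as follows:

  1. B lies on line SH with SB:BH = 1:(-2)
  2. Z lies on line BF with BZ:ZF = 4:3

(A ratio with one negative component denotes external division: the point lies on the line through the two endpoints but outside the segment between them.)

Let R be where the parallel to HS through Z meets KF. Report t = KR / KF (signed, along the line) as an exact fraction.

t = 11/14

Set F = (0, 0), S = (1, 0), K = (0, 1), H = (3, -1); any affine frame gives the same invariant.
1. B lies on line SH with SB:BH = 1:(-2) ⇒ B = (-1, 1)
2. Z lies on line BF with BZ:ZF = 4:3 ⇒ Z = (-3/7, 3/7)
through Z parallel to HS: direction (-2, 1); meets KF at R = (0, 3/14)
R = K + t·(F−K) with t = 11/14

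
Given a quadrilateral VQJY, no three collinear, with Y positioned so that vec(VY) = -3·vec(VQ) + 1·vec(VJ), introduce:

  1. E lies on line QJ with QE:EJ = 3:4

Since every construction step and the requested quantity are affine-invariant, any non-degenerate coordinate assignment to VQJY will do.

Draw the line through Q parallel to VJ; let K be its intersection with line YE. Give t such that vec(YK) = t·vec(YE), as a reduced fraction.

Choose coordinates V = (0, 0), Q = (1, 0), J = (0, 1), Y = (-3, 1).
1. E lies on line QJ with QE:EJ = 3:4 ⇒ E = (4/7, 3/7)
through Q parallel to VJ: direction (0, 1); meets YE at K = (1, 9/25)
K = Y + t·(E−Y) with t = 28/25

t = 28/25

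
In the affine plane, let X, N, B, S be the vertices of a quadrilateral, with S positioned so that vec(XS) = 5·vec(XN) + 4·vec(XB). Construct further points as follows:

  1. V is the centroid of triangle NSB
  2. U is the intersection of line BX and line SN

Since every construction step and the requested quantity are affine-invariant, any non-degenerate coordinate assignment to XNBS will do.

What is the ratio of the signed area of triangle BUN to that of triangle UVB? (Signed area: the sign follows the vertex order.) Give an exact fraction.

Work in coordinates with X = (0, 0), N = (1, 0), B = (0, 1), S = (5, 4).
1. V is the centroid of triangle NSB ⇒ V = (2, 5/3)
2. U is the intersection of line BX and line SN ⇒ U = (0, -1)
2·[BUN] = 2, 2·[UVB] = 4
[BUN]:[UVB] = 2:4 = 1/2

[BUN]:[UVB] = 1/2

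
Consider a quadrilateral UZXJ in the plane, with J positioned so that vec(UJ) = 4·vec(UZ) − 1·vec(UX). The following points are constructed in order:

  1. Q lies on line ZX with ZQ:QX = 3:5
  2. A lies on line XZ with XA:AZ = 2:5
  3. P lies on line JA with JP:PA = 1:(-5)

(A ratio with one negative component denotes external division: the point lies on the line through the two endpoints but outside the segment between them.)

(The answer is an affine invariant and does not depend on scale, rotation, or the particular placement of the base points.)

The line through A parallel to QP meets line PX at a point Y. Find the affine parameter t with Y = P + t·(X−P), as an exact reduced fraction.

t = 19/35

Choose coordinates U = (0, 0), Z = (1, 0), X = (0, 1), J = (4, -1).
1. Q lies on line ZX with ZQ:QX = 3:5 ⇒ Q = (5/8, 3/8)
2. A lies on line XZ with XA:AZ = 2:5 ⇒ A = (2/7, 5/7)
3. P lies on line JA with JP:PA = 1:(-5) ⇒ P = (69/14, -10/7)
through A parallel to QP: direction (241/56, -101/56); meets PX at Y = (552/245, -27/245)
Y = P + t·(X−P) with t = 19/35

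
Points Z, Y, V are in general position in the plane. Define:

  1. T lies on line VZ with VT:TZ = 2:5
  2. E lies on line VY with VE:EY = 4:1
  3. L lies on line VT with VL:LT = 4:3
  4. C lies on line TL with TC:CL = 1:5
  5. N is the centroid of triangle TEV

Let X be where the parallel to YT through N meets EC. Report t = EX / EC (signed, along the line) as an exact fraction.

Work in coordinates with Z = (0, 0), Y = (1, 0), V = (0, 1).
1. T lies on line VZ with VT:TZ = 2:5 ⇒ T = (0, 5/7)
2. E lies on line VY with VE:EY = 4:1 ⇒ E = (4/5, 1/5)
3. L lies on line VT with VL:LT = 4:3 ⇒ L = (0, 41/49)
4. C lies on line TL with TC:CL = 1:5 ⇒ C = (0, 36/49)
5. N is the centroid of triangle TEV ⇒ N = (4/15, 67/105)
through N parallel to YT: direction (-1, 5/7); meets EC at X = (92/45, -199/315)
X = E + t·(C−E) with t = -14/9

t = -14/9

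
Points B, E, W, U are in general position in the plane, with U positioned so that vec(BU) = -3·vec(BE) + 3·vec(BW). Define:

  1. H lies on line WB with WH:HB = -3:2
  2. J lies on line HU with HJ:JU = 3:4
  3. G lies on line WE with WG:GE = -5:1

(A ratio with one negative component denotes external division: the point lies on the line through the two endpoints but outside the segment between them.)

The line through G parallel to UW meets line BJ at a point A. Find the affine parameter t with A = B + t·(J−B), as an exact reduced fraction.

Choose coordinates B = (0, 0), E = (1, 0), W = (0, 1), U = (-3, 3).
1. H lies on line WB with WH:HB = -3:2 ⇒ H = (0, -2)
2. J lies on line HU with HJ:JU = 3:4 ⇒ J = (-9/7, 1/7)
3. G lies on line WE with WG:GE = -5:1 ⇒ G = (5/4, -1/4)
through G parallel to UW: direction (3, -2); meets BJ at A = (21/20, -7/60)
A = B + t·(J−B) with t = -49/60

t = -49/60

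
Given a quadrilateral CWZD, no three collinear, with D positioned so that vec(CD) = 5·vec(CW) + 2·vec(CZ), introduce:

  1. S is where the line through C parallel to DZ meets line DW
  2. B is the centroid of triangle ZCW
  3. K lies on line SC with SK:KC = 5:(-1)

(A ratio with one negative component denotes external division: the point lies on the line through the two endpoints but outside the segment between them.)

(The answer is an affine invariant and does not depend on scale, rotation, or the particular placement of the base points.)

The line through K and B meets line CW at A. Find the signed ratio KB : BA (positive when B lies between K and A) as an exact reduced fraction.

Choose coordinates C = (0, 0), W = (1, 0), Z = (0, 1), D = (5, 2).
1. S is where the line through C parallel to DZ meets line DW ⇒ S = (5/3, 1/3)
2. B is the centroid of triangle ZCW ⇒ B = (1/3, 1/3)
3. K lies on line SC with SK:KC = 5:(-1) ⇒ K = (-5/12, -1/12)
line KB meets CW at A = (-4/15, 0)
B = K + t·(A−K) with t = 5, so KB:BA = 5:-4

KB:BA = -5/4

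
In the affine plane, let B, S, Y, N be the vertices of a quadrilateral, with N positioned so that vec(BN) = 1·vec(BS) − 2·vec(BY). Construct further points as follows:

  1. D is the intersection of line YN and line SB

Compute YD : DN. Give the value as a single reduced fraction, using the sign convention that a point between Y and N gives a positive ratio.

Set B = (0, 0), S = (1, 0), Y = (0, 1), N = (1, -2); any affine frame gives the same invariant.
1. D is the intersection of line YN and line SB ⇒ D = (1/3, 0)
D = Y + t·(N−Y) with t = 1/3, so YD:DN = t:(1−t) = 1/3:2/3

YD:DN = 1/2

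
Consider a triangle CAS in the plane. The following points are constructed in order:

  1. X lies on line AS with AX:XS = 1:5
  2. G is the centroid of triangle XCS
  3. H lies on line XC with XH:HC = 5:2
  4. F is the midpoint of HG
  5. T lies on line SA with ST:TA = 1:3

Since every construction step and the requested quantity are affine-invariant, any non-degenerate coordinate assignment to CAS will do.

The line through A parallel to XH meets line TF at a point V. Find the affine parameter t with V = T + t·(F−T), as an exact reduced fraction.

Work in coordinates with C = (0, 0), A = (1, 0), S = (0, 1).
1. X lies on line AS with AX:XS = 1:5 ⇒ X = (5/6, 1/6)
2. G is the centroid of triangle XCS ⇒ G = (5/18, 7/18)
3. H lies on line XC with XH:HC = 5:2 ⇒ H = (5/21, 1/21)
4. F is the midpoint of HG ⇒ F = (65/252, 55/252)
5. T lies on line SA with ST:TA = 1:3 ⇒ T = (1/4, 3/4)
through A parallel to XH: direction (-25/42, -5/42); meets TF at V = (59/224, -33/224)
V = T + t·(F−T) with t = 27/16

t = 27/16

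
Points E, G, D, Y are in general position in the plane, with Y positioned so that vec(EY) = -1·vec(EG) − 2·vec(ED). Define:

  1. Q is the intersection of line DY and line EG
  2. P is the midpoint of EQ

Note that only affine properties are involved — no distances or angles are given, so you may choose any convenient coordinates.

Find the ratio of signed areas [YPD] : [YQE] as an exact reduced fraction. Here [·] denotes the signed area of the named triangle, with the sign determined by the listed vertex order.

Work in coordinates with E = (0, 0), G = (1, 0), D = (0, 1), Y = (-1, -2).
1. Q is the intersection of line DY and line EG ⇒ Q = (-1/3, 0)
2. P is the midpoint of EQ ⇒ P = (-1/6, 0)
2·[YPD] = 1/2, 2·[YQE] = -2/3
[YPD]:[YQE] = 1/2:-2/3 = -3/4

[YPD]:[YQE] = -3/4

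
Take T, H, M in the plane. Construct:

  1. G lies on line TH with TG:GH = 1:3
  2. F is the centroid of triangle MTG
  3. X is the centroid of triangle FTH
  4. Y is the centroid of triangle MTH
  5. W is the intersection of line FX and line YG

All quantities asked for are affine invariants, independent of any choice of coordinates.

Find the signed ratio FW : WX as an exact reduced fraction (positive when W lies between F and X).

FW:WX = 3

Choose coordinates T = (0, 0), H = (1, 0), M = (0, 1).
1. G lies on line TH with TG:GH = 1:3 ⇒ G = (1/4, 0)
2. F is the centroid of triangle MTG ⇒ F = (1/12, 1/3)
3. X is the centroid of triangle FTH ⇒ X = (13/36, 1/9)
4. Y is the centroid of triangle MTH ⇒ Y = (1/3, 1/3)
5. W is the intersection of line FX and line YG ⇒ W = (7/24, 1/6)
W = F + t·(X−F) with t = 3/4, so FW:WX = t:(1−t) = 3/4:1/4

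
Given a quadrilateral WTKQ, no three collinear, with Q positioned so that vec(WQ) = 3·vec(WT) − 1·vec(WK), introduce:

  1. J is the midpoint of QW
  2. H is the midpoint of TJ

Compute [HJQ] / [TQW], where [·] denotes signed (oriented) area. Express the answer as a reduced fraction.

[HJQ]:[TQW] = -1/4

Set W = (0, 0), T = (1, 0), K = (0, 1), Q = (3, -1); any affine frame gives the same invariant.
1. J is the midpoint of QW ⇒ J = (3/2, -1/2)
2. H is the midpoint of TJ ⇒ H = (5/4, -1/4)
2·[HJQ] = 1/4, 2·[TQW] = -1
[HJQ]:[TQW] = 1/4:-1 = -1/4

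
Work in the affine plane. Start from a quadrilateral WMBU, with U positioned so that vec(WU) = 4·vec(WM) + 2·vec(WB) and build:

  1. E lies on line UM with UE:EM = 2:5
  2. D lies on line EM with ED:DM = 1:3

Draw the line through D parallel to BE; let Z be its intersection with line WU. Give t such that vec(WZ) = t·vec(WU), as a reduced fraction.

Set W = (0, 0), M = (1, 0), B = (0, 1), U = (4, 2); any affine frame gives the same invariant.
1. E lies on line UM with UE:EM = 2:5 ⇒ E = (22/7, 10/7)
2. D lies on line EM with ED:DM = 1:3 ⇒ D = (73/28, 15/14)
through D parallel to BE: direction (22/7, 3/7); meets WU at Z = (63/32, 63/64)
Z = W + t·(U−W) with t = 63/128

t = 63/128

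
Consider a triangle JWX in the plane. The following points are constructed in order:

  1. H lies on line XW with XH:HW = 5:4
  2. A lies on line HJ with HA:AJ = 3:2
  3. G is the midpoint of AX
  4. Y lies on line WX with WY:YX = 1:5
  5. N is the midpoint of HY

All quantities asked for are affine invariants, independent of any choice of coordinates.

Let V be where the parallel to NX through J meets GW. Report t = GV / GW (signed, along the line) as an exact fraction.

t = -7/3

Choose coordinates J = (0, 0), W = (1, 0), X = (0, 1).
1. H lies on line XW with XH:HW = 5:4 ⇒ H = (5/9, 4/9)
2. A lies on line HJ with HA:AJ = 3:2 ⇒ A = (2/9, 8/45)
3. G is the midpoint of AX ⇒ G = (1/9, 53/90)
4. Y lies on line WX with WY:YX = 1:5 ⇒ Y = (5/6, 1/6)
5. N is the midpoint of HY ⇒ N = (25/36, 11/36)
through J parallel to NX: direction (-25/36, 25/36); meets GW at V = (-53/27, 53/27)
V = G + t·(W−G) with t = -7/3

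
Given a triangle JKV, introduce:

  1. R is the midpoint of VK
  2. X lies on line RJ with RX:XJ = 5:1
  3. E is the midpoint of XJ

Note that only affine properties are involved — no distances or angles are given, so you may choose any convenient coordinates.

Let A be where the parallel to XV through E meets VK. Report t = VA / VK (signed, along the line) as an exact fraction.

t = -1/20

Assign J = (0, 0), K = (1, 0), V = (0, 1) — the answer is frame-independent, so this choice is without loss of generality.
1. R is the midpoint of VK ⇒ R = (1/2, 1/2)
2. X lies on line RJ with RX:XJ = 5:1 ⇒ X = (1/12, 1/12)
3. E is the midpoint of XJ ⇒ E = (1/24, 1/24)
through E parallel to XV: direction (-1/12, 11/12); meets VK at A = (-1/20, 21/20)
A = V + t·(K−V) with t = -1/20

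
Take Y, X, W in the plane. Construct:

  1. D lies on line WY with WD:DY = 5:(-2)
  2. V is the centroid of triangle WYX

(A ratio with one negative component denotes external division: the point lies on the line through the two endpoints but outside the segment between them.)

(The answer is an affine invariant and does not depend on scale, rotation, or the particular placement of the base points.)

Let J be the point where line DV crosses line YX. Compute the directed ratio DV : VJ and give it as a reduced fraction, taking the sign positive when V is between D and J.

Assign Y = (0, 0), X = (1, 0), W = (0, 1) — the answer is frame-independent, so this choice is without loss of generality.
1. D lies on line WY with WD:DY = 5:(-2) ⇒ D = (0, -2/3)
2. V is the centroid of triangle WYX ⇒ V = (1/3, 1/3)
line DV meets YX at J = (2/9, 0)
V = D + t·(J−D) with t = 3/2, so DV:VJ = 3/2:-1/2

DV:VJ = -3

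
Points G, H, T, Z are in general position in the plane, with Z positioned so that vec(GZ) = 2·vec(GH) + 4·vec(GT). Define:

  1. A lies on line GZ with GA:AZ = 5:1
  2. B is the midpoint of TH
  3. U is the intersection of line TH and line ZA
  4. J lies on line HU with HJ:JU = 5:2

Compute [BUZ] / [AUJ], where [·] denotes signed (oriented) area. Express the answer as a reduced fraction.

[BUZ]:[AUJ] = -35/32

Set G = (0, 0), H = (1, 0), T = (0, 1), Z = (2, 4); any affine frame gives the same invariant.
1. A lies on line GZ with GA:AZ = 5:1 ⇒ A = (5/3, 10/3)
2. B is the midpoint of TH ⇒ B = (1/2, 1/2)
3. U is the intersection of line TH and line ZA ⇒ U = (1/3, 2/3)
4. J lies on line HU with HJ:JU = 5:2 ⇒ J = (11/21, 10/21)
2·[BUZ] = -5/6, 2·[AUJ] = 16/21
[BUZ]:[AUJ] = -5/6:16/21 = -35/32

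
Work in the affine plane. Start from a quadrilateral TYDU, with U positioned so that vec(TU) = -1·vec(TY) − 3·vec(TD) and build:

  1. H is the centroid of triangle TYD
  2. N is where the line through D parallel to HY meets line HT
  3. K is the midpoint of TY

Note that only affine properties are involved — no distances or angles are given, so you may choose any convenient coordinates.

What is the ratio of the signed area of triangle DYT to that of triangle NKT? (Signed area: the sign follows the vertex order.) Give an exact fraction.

[DYT]:[NKT] = 3

Set T = (0, 0), Y = (1, 0), D = (0, 1), U = (-1, -3); any affine frame gives the same invariant.
1. H is the centroid of triangle TYD ⇒ H = (1/3, 1/3)
2. N is where the line through D parallel to HY meets line HT ⇒ N = (2/3, 2/3)
3. K is the midpoint of TY ⇒ K = (1/2, 0)
2·[DYT] = -1, 2·[NKT] = -1/3
[DYT]:[NKT] = -1:-1/3 = 3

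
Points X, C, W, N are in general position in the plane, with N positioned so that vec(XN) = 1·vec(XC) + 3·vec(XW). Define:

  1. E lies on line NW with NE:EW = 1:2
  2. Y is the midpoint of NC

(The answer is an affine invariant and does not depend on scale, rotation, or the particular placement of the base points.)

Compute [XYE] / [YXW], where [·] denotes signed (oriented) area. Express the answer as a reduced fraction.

Assign X = (0, 0), C = (1, 0), W = (0, 1), N = (1, 3) — the answer is frame-independent, so this choice is without loss of generality.
1. E lies on line NW with NE:EW = 1:2 ⇒ E = (2/3, 7/3)
2. Y is the midpoint of NC ⇒ Y = (1, 3/2)
2·[XYE] = 4/3, 2·[YXW] = -1
[XYE]:[YXW] = 4/3:-1 = -4/3

[XYE]:[YXW] = -4/3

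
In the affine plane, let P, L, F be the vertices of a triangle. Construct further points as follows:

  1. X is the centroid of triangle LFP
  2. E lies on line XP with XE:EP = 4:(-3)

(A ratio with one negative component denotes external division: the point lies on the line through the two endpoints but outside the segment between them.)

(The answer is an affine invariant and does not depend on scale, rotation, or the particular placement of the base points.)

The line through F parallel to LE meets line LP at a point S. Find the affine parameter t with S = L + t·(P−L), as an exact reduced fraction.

Choose coordinates P = (0, 0), L = (1, 0), F = (0, 1).
1. X is the centroid of triangle LFP ⇒ X = (1/3, 1/3)
2. E lies on line XP with XE:EP = 4:(-3) ⇒ E = (-1, -1)
through F parallel to LE: direction (-2, -1); meets LP at S = (-2, 0)
S = L + t·(P−L) with t = 3

t = 3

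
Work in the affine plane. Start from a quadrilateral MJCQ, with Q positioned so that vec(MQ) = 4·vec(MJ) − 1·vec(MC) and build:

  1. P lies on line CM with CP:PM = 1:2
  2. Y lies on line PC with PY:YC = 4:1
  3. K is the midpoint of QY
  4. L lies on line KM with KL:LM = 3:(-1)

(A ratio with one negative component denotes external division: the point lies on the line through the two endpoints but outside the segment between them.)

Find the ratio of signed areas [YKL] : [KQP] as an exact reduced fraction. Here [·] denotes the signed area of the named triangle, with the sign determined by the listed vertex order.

Set M = (0, 0), J = (1, 0), C = (0, 1), Q = (4, -1); any affine frame gives the same invariant.
1. P lies on line CM with CP:PM = 1:2 ⇒ P = (0, 2/3)
2. Y lies on line PC with PY:YC = 4:1 ⇒ Y = (0, 14/15)
3. K is the midpoint of QY ⇒ K = (2, -1/30)
4. L lies on line KM with KL:LM = 3:(-1) ⇒ L = (-1, 1/60)
2·[YKL] = -14/5, 2·[KQP] = -8/15
[YKL]:[KQP] = -14/5:-8/15 = 21/4

[YKL]:[KQP] = 21/4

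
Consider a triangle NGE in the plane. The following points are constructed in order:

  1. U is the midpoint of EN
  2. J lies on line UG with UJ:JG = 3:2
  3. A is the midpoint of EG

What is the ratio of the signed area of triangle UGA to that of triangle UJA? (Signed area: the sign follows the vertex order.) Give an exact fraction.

Work in coordinates with N = (0, 0), G = (1, 0), E = (0, 1).
1. U is the midpoint of EN ⇒ U = (0, 1/2)
2. J lies on line UG with UJ:JG = 3:2 ⇒ J = (3/5, 1/5)
3. A is the midpoint of EG ⇒ A = (1/2, 1/2)
2·[UGA] = 1/4, 2·[UJA] = 3/20
[UGA]:[UJA] = 1/4:3/20 = 5/3

[UGA]:[UJA] = 5/3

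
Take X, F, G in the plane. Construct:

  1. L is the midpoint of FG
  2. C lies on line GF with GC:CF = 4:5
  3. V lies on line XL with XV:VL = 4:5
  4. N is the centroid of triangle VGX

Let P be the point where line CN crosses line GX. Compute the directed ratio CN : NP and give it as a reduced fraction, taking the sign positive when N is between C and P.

Assign X = (0, 0), F = (1, 0), G = (0, 1) — the answer is frame-independent, so this choice is without loss of generality.
1. L is the midpoint of FG ⇒ L = (1/2, 1/2)
2. C lies on line GF with GC:CF = 4:5 ⇒ C = (4/9, 5/9)
3. V lies on line XL with XV:VL = 4:5 ⇒ V = (2/9, 2/9)
4. N is the centroid of triangle VGX ⇒ N = (2/27, 11/27)
line CN meets GX at P = (0, 17/45)
N = C + t·(P−C) with t = 5/6, so CN:NP = 5/6:1/6

CN:NP = 5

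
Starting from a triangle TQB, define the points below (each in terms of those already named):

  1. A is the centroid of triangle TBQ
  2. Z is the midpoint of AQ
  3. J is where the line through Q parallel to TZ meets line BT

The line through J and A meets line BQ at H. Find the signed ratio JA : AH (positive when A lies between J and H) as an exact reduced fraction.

JA:AH = 11/4

Work in coordinates with T = (0, 0), Q = (1, 0), B = (0, 1).
1. A is the centroid of triangle TBQ ⇒ A = (1/3, 1/3)
2. Z is the midpoint of AQ ⇒ Z = (2/3, 1/6)
3. J is where the line through Q parallel to TZ meets line BT ⇒ J = (0, -1/4)
line JA meets BQ at H = (5/11, 6/11)
A = J + t·(H−J) with t = 11/15, so JA:AH = 11/15:4/15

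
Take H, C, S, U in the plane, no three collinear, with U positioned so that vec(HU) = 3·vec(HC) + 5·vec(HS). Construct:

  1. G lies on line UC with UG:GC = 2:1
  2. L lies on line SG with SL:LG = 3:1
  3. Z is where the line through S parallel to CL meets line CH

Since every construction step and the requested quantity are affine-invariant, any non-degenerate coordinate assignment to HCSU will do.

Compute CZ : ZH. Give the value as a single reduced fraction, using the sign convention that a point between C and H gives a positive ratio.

Choose coordinates H = (0, 0), C = (1, 0), S = (0, 1), U = (3, 5).
1. G lies on line UC with UG:GC = 2:1 ⇒ G = (5/3, 5/3)
2. L lies on line SG with SL:LG = 3:1 ⇒ L = (5/4, 3/2)
3. Z is where the line through S parallel to CL meets line CH ⇒ Z = (-1/6, 0)
Z = C + t·(H−C) with t = 7/6, so CZ:ZH = t:(1−t) = 7/6:-1/6

CZ:ZH = -7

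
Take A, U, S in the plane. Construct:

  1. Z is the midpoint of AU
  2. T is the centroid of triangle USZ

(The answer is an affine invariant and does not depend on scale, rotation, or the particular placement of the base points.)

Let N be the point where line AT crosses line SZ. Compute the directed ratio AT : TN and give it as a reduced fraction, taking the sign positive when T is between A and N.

AT:TN = -4

Work in coordinates with A = (0, 0), U = (1, 0), S = (0, 1).
1. Z is the midpoint of AU ⇒ Z = (1/2, 0)
2. T is the centroid of triangle USZ ⇒ T = (1/2, 1/3)
line AT meets SZ at N = (3/8, 1/4)
T = A + t·(N−A) with t = 4/3, so AT:TN = 4/3:-1/3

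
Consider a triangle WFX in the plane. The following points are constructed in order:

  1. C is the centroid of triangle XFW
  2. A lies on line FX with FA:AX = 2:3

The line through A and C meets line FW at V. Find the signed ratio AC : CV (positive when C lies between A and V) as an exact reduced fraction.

AC:CV = 1/5

Set W = (0, 0), F = (1, 0), X = (0, 1); any affine frame gives the same invariant.
1. C is the centroid of triangle XFW ⇒ C = (1/3, 1/3)
2. A lies on line FX with FA:AX = 2:3 ⇒ A = (3/5, 2/5)
line AC meets FW at V = (-1, 0)
C = A + t·(V−A) with t = 1/6, so AC:CV = 1/6:5/6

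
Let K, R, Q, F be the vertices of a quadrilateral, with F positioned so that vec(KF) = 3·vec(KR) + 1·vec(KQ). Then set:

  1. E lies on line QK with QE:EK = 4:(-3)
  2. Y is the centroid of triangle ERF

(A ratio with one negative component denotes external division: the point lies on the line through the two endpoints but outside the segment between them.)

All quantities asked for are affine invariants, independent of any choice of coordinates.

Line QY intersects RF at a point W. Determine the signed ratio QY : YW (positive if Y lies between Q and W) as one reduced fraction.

Set K = (0, 0), R = (1, 0), Q = (0, 1), F = (3, 1); any affine frame gives the same invariant.
1. E lies on line QK with QE:EK = 4:(-3) ⇒ E = (0, -3)
2. Y is the centroid of triangle ERF ⇒ Y = (4/3, -2/3)
line QY meets RF at W = (6/7, -1/14)
Y = Q + t·(W−Q) with t = 14/9, so QY:YW = 14/9:-5/9

QY:YW = -14/5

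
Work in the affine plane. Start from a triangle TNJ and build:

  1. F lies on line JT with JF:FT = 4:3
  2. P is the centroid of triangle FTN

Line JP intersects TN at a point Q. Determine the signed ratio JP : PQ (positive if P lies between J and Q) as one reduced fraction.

JP:PQ = 6

Choose coordinates T = (0, 0), N = (1, 0), J = (0, 1).
1. F lies on line JT with JF:FT = 4:3 ⇒ F = (0, 3/7)
2. P is the centroid of triangle FTN ⇒ P = (1/3, 1/7)
line JP meets TN at Q = (7/18, 0)
P = J + t·(Q−J) with t = 6/7, so JP:PQ = 6/7:1/7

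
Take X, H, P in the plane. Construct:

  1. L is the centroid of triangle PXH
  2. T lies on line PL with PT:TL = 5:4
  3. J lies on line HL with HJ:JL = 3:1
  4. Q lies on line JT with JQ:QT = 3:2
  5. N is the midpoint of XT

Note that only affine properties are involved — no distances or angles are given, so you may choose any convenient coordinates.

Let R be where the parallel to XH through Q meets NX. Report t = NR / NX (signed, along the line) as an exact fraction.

Assign X = (0, 0), H = (1, 0), P = (0, 1) — the answer is frame-independent, so this choice is without loss of generality.
1. L is the centroid of triangle PXH ⇒ L = (1/3, 1/3)
2. T lies on line PL with PT:TL = 5:4 ⇒ T = (5/27, 17/27)
3. J lies on line HL with HJ:JL = 3:1 ⇒ J = (1/2, 1/4)
4. Q lies on line JT with JQ:QT = 3:2 ⇒ Q = (14/45, 43/90)
5. N is the midpoint of XT ⇒ N = (5/54, 17/54)
through Q parallel to XH: direction (1, 0); meets NX at R = (43/306, 43/90)
R = N + t·(X−N) with t = -44/85

t = -44/85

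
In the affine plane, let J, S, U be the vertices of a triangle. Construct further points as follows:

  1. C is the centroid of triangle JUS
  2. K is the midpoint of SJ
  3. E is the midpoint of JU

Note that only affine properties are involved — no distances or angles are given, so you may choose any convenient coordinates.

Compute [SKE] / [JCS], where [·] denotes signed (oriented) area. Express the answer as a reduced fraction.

Set J = (0, 0), S = (1, 0), U = (0, 1); any affine frame gives the same invariant.
1. C is the centroid of triangle JUS ⇒ C = (1/3, 1/3)
2. K is the midpoint of SJ ⇒ K = (1/2, 0)
3. E is the midpoint of JU ⇒ E = (0, 1/2)
2·[SKE] = -1/4, 2·[JCS] = -1/3
[SKE]:[JCS] = -1/4:-1/3 = 3/4

[SKE]:[JCS] = 3/4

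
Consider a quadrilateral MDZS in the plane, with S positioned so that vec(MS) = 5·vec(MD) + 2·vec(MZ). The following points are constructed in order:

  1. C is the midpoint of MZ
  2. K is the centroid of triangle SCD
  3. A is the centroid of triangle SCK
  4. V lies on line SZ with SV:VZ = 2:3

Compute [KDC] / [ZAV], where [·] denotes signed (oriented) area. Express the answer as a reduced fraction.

Set M = (0, 0), D = (1, 0), Z = (0, 1), S = (5, 2); any affine frame gives the same invariant.
1. C is the midpoint of MZ ⇒ C = (0, 1/2)
2. K is the centroid of triangle SCD ⇒ K = (2, 5/6)
3. A is the centroid of triangle SCK ⇒ A = (7/3, 10/9)
4. V lies on line SZ with SV:VZ = 2:3 ⇒ V = (3, 8/5)
2·[KDC] = -4/3, 2·[ZAV] = 16/15
[KDC]:[ZAV] = -4/3:16/15 = -5/4

[KDC]:[ZAV] = -5/4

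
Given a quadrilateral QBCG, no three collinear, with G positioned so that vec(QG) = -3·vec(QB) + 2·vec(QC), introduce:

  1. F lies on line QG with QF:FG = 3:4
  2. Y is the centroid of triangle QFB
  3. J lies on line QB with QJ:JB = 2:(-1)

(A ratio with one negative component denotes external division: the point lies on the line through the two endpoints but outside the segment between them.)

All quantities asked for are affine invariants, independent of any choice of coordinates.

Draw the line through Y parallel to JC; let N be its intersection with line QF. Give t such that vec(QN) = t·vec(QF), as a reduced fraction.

Work in coordinates with Q = (0, 0), B = (1, 0), C = (0, 1), G = (-3, 2).
1. F lies on line QG with QF:FG = 3:4 ⇒ F = (-9/7, 6/7)
2. Y is the centroid of triangle QFB ⇒ Y = (-2/21, 2/7)
3. J lies on line QB with QJ:JB = 2:(-1) ⇒ J = (2, 0)
through Y parallel to JC: direction (-2, 1); meets QF at N = (-10/7, 20/21)
N = Q + t·(F−Q) with t = 10/9

t = 10/9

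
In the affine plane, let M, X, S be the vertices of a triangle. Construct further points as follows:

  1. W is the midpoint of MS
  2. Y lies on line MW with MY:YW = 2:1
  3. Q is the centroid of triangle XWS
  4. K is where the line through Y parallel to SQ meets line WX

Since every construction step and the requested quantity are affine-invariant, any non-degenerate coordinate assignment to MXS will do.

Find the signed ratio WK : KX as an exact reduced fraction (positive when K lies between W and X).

WK:KX = -1/7

Work in coordinates with M = (0, 0), X = (1, 0), S = (0, 1).
1. W is the midpoint of MS ⇒ W = (0, 1/2)
2. Y lies on line MW with MY:YW = 2:1 ⇒ Y = (0, 1/3)
3. Q is the centroid of triangle XWS ⇒ Q = (1/3, 1/2)
4. K is where the line through Y parallel to SQ meets line WX ⇒ K = (-1/6, 7/12)
K = W + t·(X−W) with t = -1/6, so WK:KX = t:(1−t) = -1/6:7/6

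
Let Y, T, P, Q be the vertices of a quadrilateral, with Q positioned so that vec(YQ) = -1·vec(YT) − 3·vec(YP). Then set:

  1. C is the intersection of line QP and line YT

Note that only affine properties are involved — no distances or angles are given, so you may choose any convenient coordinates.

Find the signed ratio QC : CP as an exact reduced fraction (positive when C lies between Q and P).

Work in coordinates with Y = (0, 0), T = (1, 0), P = (0, 1), Q = (-1, -3).
1. C is the intersection of line QP and line YT ⇒ C = (-1/4, 0)
C = Q + t·(P−Q) with t = 3/4, so QC:CP = t:(1−t) = 3/4:1/4

QC:CP = 3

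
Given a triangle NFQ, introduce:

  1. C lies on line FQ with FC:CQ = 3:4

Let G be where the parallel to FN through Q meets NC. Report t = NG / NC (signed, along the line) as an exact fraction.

Work in coordinates with N = (0, 0), F = (1, 0), Q = (0, 1).
1. C lies on line FQ with FC:CQ = 3:4 ⇒ C = (4/7, 3/7)
through Q parallel to FN: direction (-1, 0); meets NC at G = (4/3, 1)
G = N + t·(C−N) with t = 7/3

t = 7/3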